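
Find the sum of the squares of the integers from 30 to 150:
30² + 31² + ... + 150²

Use ∑_{k=1}^{n} k² = n(n+1)(2n+1)/6, then subtract the first 29 terms.
∑_{k=1}^{150} k² = 150×151×301/6 = 1136275
∑_{k=1}^{29} k² = 29×30×59/6 = 8555
∑_{k=30}^{150} k² = 1136275 - 8555 = 1127720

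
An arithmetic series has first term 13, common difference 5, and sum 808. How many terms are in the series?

Using S = n/2 × [2a + (n-1)d]
808 = n/2 × [2(13) + (n-1)(5)]
808 = n/2 × [26 + 5n - 5]
1616 = n × [21 + 5n]
5n² + (21)n - 1616 = 0
Discriminant: Δ = (21)² - 4(5)(-1616) = 441 + 32320 = 32761
√Δ = 181
n = [-(21) + √Δ] / (2·5) = (-21 + 181) / 10 = 160 / 10 = 16
(The negative root is discarded since n must be a positive integer.)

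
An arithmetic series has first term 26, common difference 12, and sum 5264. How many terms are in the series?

Using S = n/2 × [2a + (n-1)d]
5264 = n/2 × [2(26) + (n-1)(12)]
5264 = n/2 × [52 + 12n - 12]
10528 = n × [40 + 12n]
12n² + (40)n - 10528 = 0
Discriminant: Δ = (40)² - 4(12)(-10528) = 1600 + 505344 = 506944
√Δ = 712
n = [-(40) + √Δ] / (2·12) = (-40 + 712) / 24 = 672 / 24 = 28
(The negative root is discarded since n must be a positive integer.)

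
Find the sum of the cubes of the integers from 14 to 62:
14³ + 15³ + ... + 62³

Use ∑_{k=1}^{n} k³ = [n(n+1)/2]², then subtract the first 13 terms.
∑_{k=1}^{62} k³ = [62×63/2]² = 1953² = 3814209
∑_{k=1}^{13} k³ = [13×14/2]² = 91² = 8281
∑_{k=14}^{62} k³ = 3814209 - 8281 = 3805928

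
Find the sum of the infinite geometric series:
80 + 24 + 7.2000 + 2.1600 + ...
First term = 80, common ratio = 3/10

For |r| < 1, S = a / (1 - r)
S = 80 / (1 - (3/10))
S = 80 / (7/10)
S = 800/7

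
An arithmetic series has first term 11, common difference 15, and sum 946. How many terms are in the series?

Using S = n/2 × [2a + (n-1)d]
946 = n/2 × [2(11) + (n-1)(15)]
946 = n/2 × [22 + 15n - 15]
1892 = n × [7 + 15n]
15n² + (7)n - 1892 = 0
Discriminant: Δ = (7)² - 4(15)(-1892) = 49 + 113520 = 113569
√Δ = 337
n = [-(7) + √Δ] / (2·15) = (-7 + 337) / 30 = 330 / 30 = 11
(The negative root is discarded since n must be a positive integer.)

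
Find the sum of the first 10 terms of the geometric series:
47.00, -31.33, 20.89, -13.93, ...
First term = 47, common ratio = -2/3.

Sₙ = a(1 - rⁿ) / (1 - r)
S_10 = 47(1 - (-2/3)^10) / (1 - (-2/3))
S_10 = 47(1 - (1024/59049)) / (5/3)
S_10 = 545435/19683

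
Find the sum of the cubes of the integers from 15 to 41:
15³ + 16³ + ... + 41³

Use ∑_{k=1}^{n} k³ = [n(n+1)/2]², then subtract the first 14 terms.
∑_{k=1}^{41} k³ = [41×42/2]² = 861² = 741321
∑_{k=1}^{14} k³ = [14×15/2]² = 105² = 11025
∑_{k=15}^{41} k³ = 741321 - 11025 = 730296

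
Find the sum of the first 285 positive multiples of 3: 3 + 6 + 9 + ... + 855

Factor out 3: = 3(1 + 2 + ... + 285) = 3 × n(n+1)/2
= 3 × 285×286/2
= 3 × 40755
= 122265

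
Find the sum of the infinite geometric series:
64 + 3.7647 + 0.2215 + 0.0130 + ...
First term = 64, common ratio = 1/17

For |r| < 1, S = a / (1 - r)
S = 64 / (1 - (1/17))
S = 64 / (16/17)
S = 68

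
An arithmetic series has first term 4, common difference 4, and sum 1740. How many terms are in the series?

Using S = n/2 × [2a + (n-1)d]
1740 = n/2 × [2(4) + (n-1)(4)]
1740 = n/2 × [8 + 4n - 4]
3480 = n × [4 + 4n]
4n² + (4)n - 3480 = 0
Discriminant: Δ = (4)² - 4(4)(-3480) = 16 + 55680 = 55696
√Δ = 236
n = [-(4) + √Δ] / (2·4) = (-4 + 236) / 8 = 232 / 8 = 29
(The negative root is discarded since n must be a positive integer.)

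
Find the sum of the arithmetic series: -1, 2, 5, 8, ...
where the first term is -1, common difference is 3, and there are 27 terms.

Sₙ = n/2 × (first + last)
Last term = a + (n-1)d = -1 + (27-1)×3 = 77
S_27 = 27/2 × (-1 + 77)
S_27 = 27/2 × 76 = 1026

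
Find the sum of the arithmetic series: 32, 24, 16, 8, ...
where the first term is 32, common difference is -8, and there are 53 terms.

Sₙ = n/2 × (first + last)
Last term = a + (n-1)d = 32 + (53-1)×(-8) = -384
S_53 = 53/2 × (32 + (-384))
S_53 = 53/2 × (-352) = -9328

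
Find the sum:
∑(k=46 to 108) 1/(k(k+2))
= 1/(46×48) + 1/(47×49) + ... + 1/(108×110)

Partial fractions: 1/(k(k+2)) = (1/2)[1/k - 1/(k+2)]
Telescoping leaves the first two and last two terms:
= (1/2)[1/46 + 1/47 - 1/109 - 1/110]
= 80199/6480595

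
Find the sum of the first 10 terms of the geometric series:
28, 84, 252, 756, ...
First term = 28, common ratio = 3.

Sₙ = a(1 - rⁿ) / (1 - r)
S_10 = 28(1 - 3^10) / (1 - 3)
S_10 = 28(1 - 59049) / (-2)
S_10 = 826672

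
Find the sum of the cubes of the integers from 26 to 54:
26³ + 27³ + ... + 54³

Use ∑_{k=1}^{n} k³ = [n(n+1)/2]², then subtract the first 25 terms.
∑_{k=1}^{54} k³ = [54×55/2]² = 1485² = 2205225
∑_{k=1}^{25} k³ = [25×26/2]² = 325² = 105625
∑_{k=26}^{54} k³ = 2205225 - 105625 = 2099600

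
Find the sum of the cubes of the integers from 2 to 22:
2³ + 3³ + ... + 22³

Use ∑_{k=1}^{n} k³ = [n(n+1)/2]², then subtract the first 1 terms.
∑_{k=1}^{22} k³ = [22×23/2]² = 253² = 64009
∑_{k=1}^{1} k³ = [1×2/2]² = 1² = 1
∑_{k=2}^{22} k³ = 64009 - 1 = 64008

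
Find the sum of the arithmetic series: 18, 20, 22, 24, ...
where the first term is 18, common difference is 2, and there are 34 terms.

Sₙ = n/2 × (first + last)
Last term = a + (n-1)d = 18 + (34-1)×2 = 84
S_34 = 34/2 × (18 + 84)
S_34 = 34/2 × 102 = 1734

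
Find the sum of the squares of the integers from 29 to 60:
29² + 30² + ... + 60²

Use ∑_{k=1}^{n} k² = n(n+1)(2n+1)/6, then subtract the first 28 terms.
∑_{k=1}^{60} k² = 60×61×121/6 = 73810
∑_{k=1}^{28} k² = 28×29×57/6 = 7714
∑_{k=29}^{60} k² = 73810 - 7714 = 66096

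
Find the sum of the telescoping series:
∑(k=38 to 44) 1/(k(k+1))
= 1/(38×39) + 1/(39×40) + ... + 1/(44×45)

Partial fractions: 1/(k(k+1)) = 1/k - 1/(k+1)
The series telescopes:
= (1/38 - 1/39) + (1/39 - 1/40) + ... + (1/44 - 1/45)
= 1/38 - 1/45
= 7/1710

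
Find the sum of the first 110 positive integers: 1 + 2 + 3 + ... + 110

Formula: ∑k = n(n+1)/2
= 110×111/2
= 12210/2
= 6105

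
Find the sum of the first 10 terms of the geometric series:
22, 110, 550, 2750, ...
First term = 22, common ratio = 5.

Sₙ = a(1 - rⁿ) / (1 - r)
S_10 = 22(1 - 5^10) / (1 - 5)
S_10 = 22(1 - 9765625) / (-4)
S_10 = 53710932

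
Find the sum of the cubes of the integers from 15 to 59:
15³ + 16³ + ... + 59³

Use ∑_{k=1}^{n} k³ = [n(n+1)/2]², then subtract the first 14 terms.
∑_{k=1}^{59} k³ = [59×60/2]² = 1770² = 3132900
∑_{k=1}^{14} k³ = [14×15/2]² = 105² = 11025
∑_{k=15}^{59} k³ = 3132900 - 11025 = 3121875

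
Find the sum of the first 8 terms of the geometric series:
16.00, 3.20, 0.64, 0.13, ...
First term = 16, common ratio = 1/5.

Sₙ = a(1 - rⁿ) / (1 - r)
S_8 = 16(1 - (1/5)^8) / (1 - (1/5))
S_8 = 16(1 - (1/390625)) / (4/5)
S_8 = 1562496/78125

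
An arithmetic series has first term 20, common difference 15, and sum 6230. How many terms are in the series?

Using S = n/2 × [2a + (n-1)d]
6230 = n/2 × [2(20) + (n-1)(15)]
6230 = n/2 × [40 + 15n - 15]
12460 = n × [25 + 15n]
15n² + (25)n - 12460 = 0
Discriminant: Δ = (25)² - 4(15)(-12460) = 625 + 747600 = 748225
√Δ = 865
n = [-(25) + √Δ] / (2·15) = (-25 + 865) / 30 = 840 / 30 = 28
(The negative root is discarded since n must be a positive integer.)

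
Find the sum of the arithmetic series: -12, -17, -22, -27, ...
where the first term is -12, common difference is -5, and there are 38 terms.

Sₙ = n/2 × (first + last)
Last term = a + (n-1)d = -12 + (38-1)×(-5) = -197
S_38 = 38/2 × (-12 + (-197))
S_38 = 38/2 × (-209) = -3971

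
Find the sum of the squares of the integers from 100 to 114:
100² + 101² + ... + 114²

Use ∑_{k=1}^{n} k² = n(n+1)(2n+1)/6, then subtract the first 99 terms.
∑_{k=1}^{114} k² = 114×115×229/6 = 500365
∑_{k=1}^{99} k² = 99×100×199/6 = 328350
∑_{k=100}^{114} k² = 500365 - 328350 = 172015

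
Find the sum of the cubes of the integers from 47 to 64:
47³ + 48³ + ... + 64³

Use ∑_{k=1}^{n} k³ = [n(n+1)/2]², then subtract the first 46 terms.
∑_{k=1}^{64} k³ = [64×65/2]² = 2080² = 4326400
∑_{k=1}^{46} k³ = [46×47/2]² = 1081² = 1168561
∑_{k=47}^{64} k³ = 4326400 - 1168561 = 3157839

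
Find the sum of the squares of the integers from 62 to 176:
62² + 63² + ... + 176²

Use ∑_{k=1}^{n} k² = n(n+1)(2n+1)/6, then subtract the first 61 terms.
∑_{k=1}^{176} k² = 176×177×353/6 = 1832776
∑_{k=1}^{61} k² = 61×62×123/6 = 77531
∑_{k=62}^{176} k² = 1832776 - 77531 = 1755245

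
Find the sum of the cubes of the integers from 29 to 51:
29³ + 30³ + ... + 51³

Use ∑_{k=1}^{n} k³ = [n(n+1)/2]², then subtract the first 28 terms.
∑_{k=1}^{51} k³ = [51×52/2]² = 1326² = 1758276
∑_{k=1}^{28} k³ = [28×29/2]² = 406² = 164836
∑_{k=29}^{51} k³ = 1758276 - 164836 = 1593440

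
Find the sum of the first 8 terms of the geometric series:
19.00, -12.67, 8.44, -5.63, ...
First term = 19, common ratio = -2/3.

Sₙ = a(1 - rⁿ) / (1 - r)
S_8 = 19(1 - (-2/3)^8) / (1 - (-2/3))
S_8 = 19(1 - (256/6561)) / (5/3)
S_8 = 23959/2187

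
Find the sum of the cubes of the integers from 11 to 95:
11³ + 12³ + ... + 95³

Use ∑_{k=1}^{n} k³ = [n(n+1)/2]², then subtract the first 10 terms.
∑_{k=1}^{95} k³ = [95×96/2]² = 4560² = 20793600
∑_{k=1}^{10} k³ = [10×11/2]² = 55² = 3025
∑_{k=11}^{95} k³ = 20793600 - 3025 = 20790575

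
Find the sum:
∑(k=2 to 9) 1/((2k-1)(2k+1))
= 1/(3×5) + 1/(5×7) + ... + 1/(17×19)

Partial fractions: 1/((2k-1)(2k+1)) = (1/2)[1/(2k-1) - 1/(2k+1)]
The series telescopes:
= (1/2)[1/3 - 1/19]
= 8/57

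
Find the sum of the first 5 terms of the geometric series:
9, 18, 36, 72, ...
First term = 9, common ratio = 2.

Sₙ = a(1 - rⁿ) / (1 - r)
S_5 = 9(1 - 2^5) / (1 - 2)
S_5 = 9(1 - 32) / (-1)
S_5 = 279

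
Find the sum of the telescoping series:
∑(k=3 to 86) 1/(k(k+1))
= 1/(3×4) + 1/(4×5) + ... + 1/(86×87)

Partial fractions: 1/(k(k+1)) = 1/k - 1/(k+1)
The series telescopes:
= (1/3 - 1/4) + (1/4 - 1/5) + ... + (1/86 - 1/87)
= 1/3 - 1/87
= 28/87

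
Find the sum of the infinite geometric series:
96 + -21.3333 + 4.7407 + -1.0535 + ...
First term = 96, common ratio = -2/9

For |r| < 1, S = a / (1 - r)
S = 96 / (1 - (-2/9))
S = 96 / (11/9)
S = 864/11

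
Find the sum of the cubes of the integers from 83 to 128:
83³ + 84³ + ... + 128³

Use ∑_{k=1}^{n} k³ = [n(n+1)/2]², then subtract the first 82 terms.
∑_{k=1}^{128} k³ = [128×129/2]² = 8256² = 68161536
∑_{k=1}^{82} k³ = [82×83/2]² = 3403² = 11580409
∑_{k=83}^{128} k³ = 68161536 - 11580409 = 56581127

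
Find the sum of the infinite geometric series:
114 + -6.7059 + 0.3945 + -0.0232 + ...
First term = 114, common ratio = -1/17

For |r| < 1, S = a / (1 - r)
S = 114 / (1 - (-1/17))
S = 114 / (18/17)
S = 323/3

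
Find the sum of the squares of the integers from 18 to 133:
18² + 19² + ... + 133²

Use ∑_{k=1}^{n} k² = n(n+1)(2n+1)/6, then subtract the first 17 terms.
∑_{k=1}^{133} k² = 133×134×267/6 = 793079
∑_{k=1}^{17} k² = 17×18×35/6 = 1785
∑_{k=18}^{133} k² = 793079 - 1785 = 791294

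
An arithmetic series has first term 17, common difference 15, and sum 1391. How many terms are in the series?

Using S = n/2 × [2a + (n-1)d]
1391 = n/2 × [2(17) + (n-1)(15)]
1391 = n/2 × [34 + 15n - 15]
2782 = n × [19 + 15n]
15n² + (19)n - 2782 = 0
Discriminant: Δ = (19)² - 4(15)(-2782) = 361 + 166920 = 167281
√Δ = 409
n = [-(19) + √Δ] / (2·15) = (-19 + 409) / 30 = 390 / 30 = 13
(The negative root is discarded since n must be a positive integer.)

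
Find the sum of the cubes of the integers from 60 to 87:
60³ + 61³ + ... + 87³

Use ∑_{k=1}^{n} k³ = [n(n+1)/2]², then subtract the first 59 terms.
∑_{k=1}^{87} k³ = [87×88/2]² = 3828² = 14653584
∑_{k=1}^{59} k³ = [59×60/2]² = 1770² = 3132900
∑_{k=60}^{87} k³ = 14653584 - 3132900 = 11520684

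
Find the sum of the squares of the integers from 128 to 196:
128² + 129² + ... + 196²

Use ∑_{k=1}^{n} k² = n(n+1)(2n+1)/6, then subtract the first 127 terms.
∑_{k=1}^{196} k² = 196×197×393/6 = 2529086
∑_{k=1}^{127} k² = 127×128×255/6 = 690880
∑_{k=128}^{196} k² = 2529086 - 690880 = 1838206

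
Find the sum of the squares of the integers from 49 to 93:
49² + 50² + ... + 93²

Use ∑_{k=1}^{n} k² = n(n+1)(2n+1)/6, then subtract the first 48 terms.
∑_{k=1}^{93} k² = 93×94×187/6 = 272459
∑_{k=1}^{48} k² = 48×49×97/6 = 38024
∑_{k=49}^{93} k² = 272459 - 38024 = 234435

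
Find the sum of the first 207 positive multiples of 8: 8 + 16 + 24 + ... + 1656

Factor out 8: = 8(1 + 2 + ... + 207) = 8 × n(n+1)/2
= 8 × 207×208/2
= 8 × 21528
= 172224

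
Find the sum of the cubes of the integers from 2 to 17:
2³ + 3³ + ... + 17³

Use ∑_{k=1}^{n} k³ = [n(n+1)/2]², then subtract the first 1 terms.
∑_{k=1}^{17} k³ = [17×18/2]² = 153² = 23409
∑_{k=1}^{1} k³ = [1×2/2]² = 1² = 1
∑_{k=2}^{17} k³ = 23409 - 1 = 23408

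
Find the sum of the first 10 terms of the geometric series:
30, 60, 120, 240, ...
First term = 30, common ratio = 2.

Sₙ = a(1 - rⁿ) / (1 - r)
S_10 = 30(1 - 2^10) / (1 - 2)
S_10 = 30(1 - 1024) / (-1)
S_10 = 30690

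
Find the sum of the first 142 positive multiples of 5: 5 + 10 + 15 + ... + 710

Factor out 5: = 5(1 + 2 + ... + 142) = 5 × n(n+1)/2
= 5 × 142×143/2
= 5 × 10153
= 50765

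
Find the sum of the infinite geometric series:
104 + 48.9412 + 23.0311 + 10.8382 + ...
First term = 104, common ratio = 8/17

For |r| < 1, S = a / (1 - r)
S = 104 / (1 - (8/17))
S = 104 / (9/17)
S = 1768/9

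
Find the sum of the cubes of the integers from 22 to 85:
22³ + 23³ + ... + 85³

Use ∑_{k=1}^{n} k³ = [n(n+1)/2]², then subtract the first 21 terms.
∑_{k=1}^{85} k³ = [85×86/2]² = 3655² = 13359025
∑_{k=1}^{21} k³ = [21×22/2]² = 231² = 53361
∑_{k=22}^{85} k³ = 13359025 - 53361 = 13305664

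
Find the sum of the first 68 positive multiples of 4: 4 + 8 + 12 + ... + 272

Factor out 4: = 4(1 + 2 + ... + 68) = 4 × n(n+1)/2
= 4 × 68×69/2
= 4 × 2346
= 9384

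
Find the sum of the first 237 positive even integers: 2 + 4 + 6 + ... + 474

Sum of first n even numbers = n(n+1)
= 237×238
= 56406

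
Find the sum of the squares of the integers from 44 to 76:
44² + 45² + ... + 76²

Use ∑_{k=1}^{n} k² = n(n+1)(2n+1)/6, then subtract the first 43 terms.
∑_{k=1}^{76} k² = 76×77×153/6 = 149226
∑_{k=1}^{43} k² = 43×44×87/6 = 27434
∑_{k=44}^{76} k² = 149226 - 27434 = 121792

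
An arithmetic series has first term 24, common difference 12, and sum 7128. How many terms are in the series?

Using S = n/2 × [2a + (n-1)d]
7128 = n/2 × [2(24) + (n-1)(12)]
7128 = n/2 × [48 + 12n - 12]
14256 = n × [36 + 12n]
12n² + (36)n - 14256 = 0
Discriminant: Δ = (36)² - 4(12)(-14256) = 1296 + 684288 = 685584
√Δ = 828
n = [-(36) + √Δ] / (2·12) = (-36 + 828) / 24 = 792 / 24 = 33
(The negative root is discarded since n must be a positive integer.)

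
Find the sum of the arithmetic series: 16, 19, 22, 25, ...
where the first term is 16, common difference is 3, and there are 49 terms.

Sₙ = n/2 × (first + last)
Last term = a + (n-1)d = 16 + (49-1)×3 = 160
S_49 = 49/2 × (16 + 160)
S_49 = 49/2 × 176 = 4312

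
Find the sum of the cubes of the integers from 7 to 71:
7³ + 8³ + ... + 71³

Use ∑_{k=1}^{n} k³ = [n(n+1)/2]², then subtract the first 6 terms.
∑_{k=1}^{71} k³ = [71×72/2]² = 2556² = 6533136
∑_{k=1}^{6} k³ = [6×7/2]² = 21² = 441
∑_{k=7}^{71} k³ = 6533136 - 441 = 6532695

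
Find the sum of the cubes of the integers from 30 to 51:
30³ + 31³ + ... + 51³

Use ∑_{k=1}^{n} k³ = [n(n+1)/2]², then subtract the first 29 terms.
∑_{k=1}^{51} k³ = [51×52/2]² = 1326² = 1758276
∑_{k=1}^{29} k³ = [29×30/2]² = 435² = 189225
∑_{k=30}^{51} k³ = 1758276 - 189225 = 1569051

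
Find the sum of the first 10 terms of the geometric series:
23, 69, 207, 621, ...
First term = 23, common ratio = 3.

Sₙ = a(1 - rⁿ) / (1 - r)
S_10 = 23(1 - 3^10) / (1 - 3)
S_10 = 23(1 - 59049) / (-2)
S_10 = 679052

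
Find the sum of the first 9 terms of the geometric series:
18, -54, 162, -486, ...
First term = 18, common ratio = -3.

Sₙ = a(1 - rⁿ) / (1 - r)
S_9 = 18(1 - (-3)^9) / (1 - (-3))
S_9 = 18(1 - (-19683)) / (4)
S_9 = 88578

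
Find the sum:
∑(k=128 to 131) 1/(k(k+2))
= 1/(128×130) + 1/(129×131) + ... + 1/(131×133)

Partial fractions: 1/(k(k+2)) = (1/2)[1/k - 1/(k+2)]
Telescoping leaves the first two and last two terms:
= (1/2)[1/128 + 1/129 - 1/132 - 1/133]
= 11351/48314112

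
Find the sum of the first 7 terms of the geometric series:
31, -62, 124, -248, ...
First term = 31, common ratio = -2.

Sₙ = a(1 - rⁿ) / (1 - r)
S_7 = 31(1 - (-2)^7) / (1 - (-2))
S_7 = 31(1 - (-128)) / (3)
S_7 = 1333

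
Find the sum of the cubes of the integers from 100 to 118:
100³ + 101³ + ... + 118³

Use ∑_{k=1}^{n} k³ = [n(n+1)/2]², then subtract the first 99 terms.
∑_{k=1}^{118} k³ = [118×119/2]² = 7021² = 49294441
∑_{k=1}^{99} k³ = [99×100/2]² = 4950² = 24502500
∑_{k=100}^{118} k³ = 49294441 - 24502500 = 24791941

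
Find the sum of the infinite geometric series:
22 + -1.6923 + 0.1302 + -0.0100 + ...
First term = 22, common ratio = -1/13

For |r| < 1, S = a / (1 - r)
S = 22 / (1 - (-1/13))
S = 22 / (14/13)
S = 143/7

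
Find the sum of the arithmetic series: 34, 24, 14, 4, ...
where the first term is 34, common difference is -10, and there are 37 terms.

Sₙ = n/2 × (first + last)
Last term = a + (n-1)d = 34 + (37-1)×(-10) = -326
S_37 = 37/2 × (34 + (-326))
S_37 = 37/2 × (-292) = -5402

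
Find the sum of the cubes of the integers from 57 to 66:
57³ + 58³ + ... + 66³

Use ∑_{k=1}^{n} k³ = [n(n+1)/2]², then subtract the first 56 terms.
∑_{k=1}^{66} k³ = [66×67/2]² = 2211² = 4888521
∑_{k=1}^{56} k³ = [56×57/2]² = 1596² = 2547216
∑_{k=57}^{66} k³ = 4888521 - 2547216 = 2341305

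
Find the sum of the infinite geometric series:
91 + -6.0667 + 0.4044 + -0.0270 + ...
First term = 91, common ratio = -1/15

For |r| < 1, S = a / (1 - r)
S = 91 / (1 - (-1/15))
S = 91 / (16/15)
S = 1365/16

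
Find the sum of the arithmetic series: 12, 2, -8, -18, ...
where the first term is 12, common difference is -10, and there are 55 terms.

Sₙ = n/2 × (first + last)
Last term = a + (n-1)d = 12 + (55-1)×(-10) = -528
S_55 = 55/2 × (12 + (-528))
S_55 = 55/2 × (-516) = -14190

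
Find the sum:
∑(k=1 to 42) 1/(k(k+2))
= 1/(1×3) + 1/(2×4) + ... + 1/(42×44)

Partial fractions: 1/(k(k+2)) = (1/2)[1/k - 1/(k+2)]
Telescoping leaves the first two and last two terms:
= (1/2)[1/1 + 1/2 - 1/43 - 1/44]
= 2751/3784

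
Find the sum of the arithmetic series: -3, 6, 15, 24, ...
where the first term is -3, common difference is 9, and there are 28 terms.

Sₙ = n/2 × (first + last)
Last term = a + (n-1)d = -3 + (28-1)×9 = 240
S_28 = 28/2 × (-3 + 240)
S_28 = 28/2 × 237 = 3318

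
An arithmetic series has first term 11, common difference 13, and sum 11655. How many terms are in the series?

Using S = n/2 × [2a + (n-1)d]
11655 = n/2 × [2(11) + (n-1)(13)]
11655 = n/2 × [22 + 13n - 13]
23310 = n × [9 + 13n]
13n² + (9)n - 23310 = 0
Discriminant: Δ = (9)² - 4(13)(-23310) = 81 + 1212120 = 1212201
√Δ = 1101
n = [-(9) + √Δ] / (2·13) = (-9 + 1101) / 26 = 1092 / 26 = 42
(The negative root is discarded since n must be a positive integer.)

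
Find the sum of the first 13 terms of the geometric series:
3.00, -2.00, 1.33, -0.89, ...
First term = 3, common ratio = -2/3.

Sₙ = a(1 - rⁿ) / (1 - r)
S_13 = 3(1 - (-2/3)^13) / (1 - (-2/3))
S_13 = 3(1 - (-8192/1594323)) / (5/3)
S_13 = 320503/177147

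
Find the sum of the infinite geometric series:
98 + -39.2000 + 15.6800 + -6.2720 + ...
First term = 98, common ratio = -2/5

For |r| < 1, S = a / (1 - r)
S = 98 / (1 - (-2/5))
S = 98 / (7/5)
S = 70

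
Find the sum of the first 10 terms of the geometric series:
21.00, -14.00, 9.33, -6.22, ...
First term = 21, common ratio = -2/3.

Sₙ = a(1 - rⁿ) / (1 - r)
S_10 = 21(1 - (-2/3)^10) / (1 - (-2/3))
S_10 = 21(1 - (1024/59049)) / (5/3)
S_10 = 81235/6561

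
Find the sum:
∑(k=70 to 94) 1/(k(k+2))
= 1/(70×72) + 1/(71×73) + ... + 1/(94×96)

Partial fractions: 1/(k(k+2)) = (1/2)[1/k - 1/(k+2)]
Telescoping leaves the first two and last two terms:
= (1/2)[1/70 + 1/71 - 1/95 - 1/96]
= 6733/1813056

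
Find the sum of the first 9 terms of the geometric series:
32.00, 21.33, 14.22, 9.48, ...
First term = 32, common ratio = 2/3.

Sₙ = a(1 - rⁿ) / (1 - r)
S_9 = 32(1 - (2/3)^9) / (1 - (2/3))
S_9 = 32(1 - (512/19683)) / (1/3)
S_9 = 613472/6561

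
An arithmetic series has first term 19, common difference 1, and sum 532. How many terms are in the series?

Using S = n/2 × [2a + (n-1)d]
532 = n/2 × [2(19) + (n-1)(1)]
532 = n/2 × [38 + 1n - 1]
1064 = n × [37 + 1n]
1n² + (37)n - 1064 = 0
Discriminant: Δ = (37)² - 4(1)(-1064) = 1369 + 4256 = 5625
√Δ = 75
n = [-(37) + √Δ] / (2·1) = (-37 + 75) / 2 = 38 / 2 = 19
(The negative root is discarded since n must be a positive integer.)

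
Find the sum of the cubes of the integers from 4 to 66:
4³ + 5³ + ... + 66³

Use ∑_{k=1}^{n} k³ = [n(n+1)/2]², then subtract the first 3 terms.
∑_{k=1}^{66} k³ = [66×67/2]² = 2211² = 4888521
∑_{k=1}^{3} k³ = [3×4/2]² = 6² = 36
∑_{k=4}^{66} k³ = 4888521 - 36 = 4888485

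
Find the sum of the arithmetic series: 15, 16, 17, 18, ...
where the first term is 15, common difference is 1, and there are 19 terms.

Sₙ = n/2 × (first + last)
Last term = a + (n-1)d = 15 + (19-1)×1 = 33
S_19 = 19/2 × (15 + 33)
S_19 = 19/2 × 48 = 456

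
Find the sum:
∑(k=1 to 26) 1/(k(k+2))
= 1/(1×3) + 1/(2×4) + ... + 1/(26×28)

Partial fractions: 1/(k(k+2)) = (1/2)[1/k - 1/(k+2)]
Telescoping leaves the first two and last two terms:
= (1/2)[1/1 + 1/2 - 1/27 - 1/28]
= 1079/1512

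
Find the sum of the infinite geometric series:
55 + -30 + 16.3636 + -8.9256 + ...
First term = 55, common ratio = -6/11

For |r| < 1, S = a / (1 - r)
S = 55 / (1 - (-6/11))
S = 55 / (17/11)
S = 605/17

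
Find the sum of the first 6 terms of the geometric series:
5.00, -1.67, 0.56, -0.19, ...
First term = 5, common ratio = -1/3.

Sₙ = a(1 - rⁿ) / (1 - r)
S_6 = 5(1 - (-1/3)^6) / (1 - (-1/3))
S_6 = 5(1 - (1/729)) / (4/3)
S_6 = 910/243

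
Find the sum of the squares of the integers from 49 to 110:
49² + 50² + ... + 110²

Use ∑_{k=1}^{n} k² = n(n+1)(2n+1)/6, then subtract the first 48 terms.
∑_{k=1}^{110} k² = 110×111×221/6 = 449735
∑_{k=1}^{48} k² = 48×49×97/6 = 38024
∑_{k=49}^{110} k² = 449735 - 38024 = 411711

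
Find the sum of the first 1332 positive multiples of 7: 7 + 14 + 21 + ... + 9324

Factor out 7: = 7(1 + 2 + ... + 1332) = 7 × n(n+1)/2
= 7 × 1332×1333/2
= 7 × 887778
= 6214446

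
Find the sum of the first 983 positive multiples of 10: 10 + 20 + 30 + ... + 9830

Factor out 10: = 10(1 + 2 + ... + 983) = 10 × n(n+1)/2
= 10 × 983×984/2
= 10 × 483636
= 4836360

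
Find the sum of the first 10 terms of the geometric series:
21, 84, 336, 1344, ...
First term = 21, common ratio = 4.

Sₙ = a(1 - rⁿ) / (1 - r)
S_10 = 21(1 - 4^10) / (1 - 4)
S_10 = 21(1 - 1048576) / (-3)
S_10 = 7340025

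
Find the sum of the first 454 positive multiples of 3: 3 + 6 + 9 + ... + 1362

Factor out 3: = 3(1 + 2 + ... + 454) = 3 × n(n+1)/2
= 3 × 454×455/2
= 3 × 103285
= 309855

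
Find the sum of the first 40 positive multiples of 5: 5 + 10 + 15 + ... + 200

Factor out 5: = 5(1 + 2 + ... + 40) = 5 × n(n+1)/2
= 5 × 40×41/2
= 5 × 820
= 4100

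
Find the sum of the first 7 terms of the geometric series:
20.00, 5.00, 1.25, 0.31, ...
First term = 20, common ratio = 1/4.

Sₙ = a(1 - rⁿ) / (1 - r)
S_7 = 20(1 - (1/4)^7) / (1 - (1/4))
S_7 = 20(1 - (1/16384)) / (3/4)
S_7 = 27305/1024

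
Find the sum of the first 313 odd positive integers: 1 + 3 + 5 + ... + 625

Sum of first n odd numbers = n²
= 313²
= 97969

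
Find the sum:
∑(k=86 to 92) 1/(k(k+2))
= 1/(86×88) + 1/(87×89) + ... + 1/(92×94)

Partial fractions: 1/(k(k+2)) = (1/2)[1/k - 1/(k+2)]
Telescoping leaves the first two and last two terms:
= (1/2)[1/86 + 1/87 - 1/93 - 1/94]
= 4718/5450637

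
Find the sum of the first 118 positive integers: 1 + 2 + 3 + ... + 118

Formula: ∑k = n(n+1)/2
= 118×119/2
= 14042/2
= 7021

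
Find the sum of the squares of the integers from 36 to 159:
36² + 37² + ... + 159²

Use ∑_{k=1}^{n} k² = n(n+1)(2n+1)/6, then subtract the first 35 terms.
∑_{k=1}^{159} k² = 159×160×319/6 = 1352560
∑_{k=1}^{35} k² = 35×36×71/6 = 14910
∑_{k=36}^{159} k² = 1352560 - 14910 = 1337650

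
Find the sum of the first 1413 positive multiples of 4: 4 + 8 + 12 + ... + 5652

Factor out 4: = 4(1 + 2 + ... + 1413) = 4 × n(n+1)/2
= 4 × 1413×1414/2
= 4 × 998991
= 3995964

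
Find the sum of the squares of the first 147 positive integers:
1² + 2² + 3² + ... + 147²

Formula: ∑k² = n(n+1)(2n+1)/6
= 147×148×295/6
= 6418020/6
= 1069670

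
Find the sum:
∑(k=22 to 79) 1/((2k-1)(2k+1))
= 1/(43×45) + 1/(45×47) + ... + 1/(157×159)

Partial fractions: 1/((2k-1)(2k+1)) = (1/2)[1/(2k-1) - 1/(2k+1)]
The series telescopes:
= (1/2)[1/43 - 1/159]
= 58/6837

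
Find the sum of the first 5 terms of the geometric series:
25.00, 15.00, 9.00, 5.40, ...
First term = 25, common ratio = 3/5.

Sₙ = a(1 - rⁿ) / (1 - r)
S_5 = 25(1 - (3/5)^5) / (1 - (3/5))
S_5 = 25(1 - (243/3125)) / (2/5)
S_5 = 1441/25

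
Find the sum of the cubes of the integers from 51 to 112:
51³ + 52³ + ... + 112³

Use ∑_{k=1}^{n} k³ = [n(n+1)/2]², then subtract the first 50 terms.
∑_{k=1}^{112} k³ = [112×113/2]² = 6328² = 40043584
∑_{k=1}^{50} k³ = [50×51/2]² = 1275² = 1625625
∑_{k=51}^{112} k³ = 40043584 - 1625625 = 38417959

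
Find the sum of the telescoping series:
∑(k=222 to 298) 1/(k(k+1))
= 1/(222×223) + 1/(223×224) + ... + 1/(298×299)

Partial fractions: 1/(k(k+1)) = 1/k - 1/(k+1)
The series telescopes:
= (1/222 - 1/223) + (1/223 - 1/224) + ... + (1/298 - 1/299)
= 1/222 - 1/299
= 77/66378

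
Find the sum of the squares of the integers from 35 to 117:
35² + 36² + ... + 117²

Use ∑_{k=1}^{n} k² = n(n+1)(2n+1)/6, then subtract the first 34 terms.
∑_{k=1}^{117} k² = 117×118×235/6 = 540735
∑_{k=1}^{34} k² = 34×35×69/6 = 13685
∑_{k=35}^{117} k² = 540735 - 13685 = 527050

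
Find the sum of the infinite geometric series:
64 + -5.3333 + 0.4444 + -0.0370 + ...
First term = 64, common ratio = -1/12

For |r| < 1, S = a / (1 - r)
S = 64 / (1 - (-1/12))
S = 64 / (13/12)
S = 768/13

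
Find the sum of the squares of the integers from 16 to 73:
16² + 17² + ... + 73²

Use ∑_{k=1}^{n} k² = n(n+1)(2n+1)/6, then subtract the first 15 terms.
∑_{k=1}^{73} k² = 73×74×147/6 = 132349
∑_{k=1}^{15} k² = 15×16×31/6 = 1240
∑_{k=16}^{73} k² = 132349 - 1240 = 131109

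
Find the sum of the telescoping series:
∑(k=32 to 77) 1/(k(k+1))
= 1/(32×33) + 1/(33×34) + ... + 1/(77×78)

Partial fractions: 1/(k(k+1)) = 1/k - 1/(k+1)
The series telescopes:
= (1/32 - 1/33) + (1/33 - 1/34) + ... + (1/77 - 1/78)
= 1/32 - 1/78
= 23/1248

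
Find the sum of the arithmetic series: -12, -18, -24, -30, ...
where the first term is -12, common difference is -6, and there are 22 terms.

Sₙ = n/2 × (first + last)
Last term = a + (n-1)d = -12 + (22-1)×(-6) = -138
S_22 = 22/2 × (-12 + (-138))
S_22 = 22/2 × (-150) = -1650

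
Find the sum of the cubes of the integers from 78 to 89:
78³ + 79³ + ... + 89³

Use ∑_{k=1}^{n} k³ = [n(n+1)/2]², then subtract the first 77 terms.
∑_{k=1}^{89} k³ = [89×90/2]² = 4005² = 16040025
∑_{k=1}^{77} k³ = [77×78/2]² = 3003² = 9018009
∑_{k=78}^{89} k³ = 16040025 - 9018009 = 7022016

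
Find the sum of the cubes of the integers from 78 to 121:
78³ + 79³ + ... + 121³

Use ∑_{k=1}^{n} k³ = [n(n+1)/2]², then subtract the first 77 terms.
∑_{k=1}^{121} k³ = [121×122/2]² = 7381² = 54479161
∑_{k=1}^{77} k³ = [77×78/2]² = 3003² = 9018009
∑_{k=78}^{121} k³ = 54479161 - 9018009 = 45461152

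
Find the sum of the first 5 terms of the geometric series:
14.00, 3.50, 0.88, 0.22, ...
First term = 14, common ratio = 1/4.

Sₙ = a(1 - rⁿ) / (1 - r)
S_5 = 14(1 - (1/4)^5) / (1 - (1/4))
S_5 = 14(1 - (1/1024)) / (3/4)
S_5 = 2387/128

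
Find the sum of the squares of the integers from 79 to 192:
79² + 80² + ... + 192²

Use ∑_{k=1}^{n} k² = n(n+1)(2n+1)/6, then subtract the first 78 terms.
∑_{k=1}^{192} k² = 192×193×385/6 = 2377760
∑_{k=1}^{78} k² = 78×79×157/6 = 161239
∑_{k=79}^{192} k² = 2377760 - 161239 = 2216521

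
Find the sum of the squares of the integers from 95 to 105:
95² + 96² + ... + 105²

Use ∑_{k=1}^{n} k² = n(n+1)(2n+1)/6, then subtract the first 94 terms.
∑_{k=1}^{105} k² = 105×106×211/6 = 391405
∑_{k=1}^{94} k² = 94×95×189/6 = 281295
∑_{k=95}^{105} k² = 391405 - 281295 = 110110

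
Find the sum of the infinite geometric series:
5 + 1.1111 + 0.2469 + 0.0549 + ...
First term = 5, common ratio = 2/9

For |r| < 1, S = a / (1 - r)
S = 5 / (1 - (2/9))
S = 5 / (7/9)
S = 45/7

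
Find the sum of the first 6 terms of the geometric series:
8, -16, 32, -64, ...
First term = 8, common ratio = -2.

Sₙ = a(1 - rⁿ) / (1 - r)
S_6 = 8(1 - (-2)^6) / (1 - (-2))
S_6 = 8(1 - 64) / (3)
S_6 = -168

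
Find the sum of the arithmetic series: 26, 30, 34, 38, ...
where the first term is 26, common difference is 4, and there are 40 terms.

Sₙ = n/2 × (first + last)
Last term = a + (n-1)d = 26 + (40-1)×4 = 182
S_40 = 40/2 × (26 + 182)
S_40 = 40/2 × 208 = 4160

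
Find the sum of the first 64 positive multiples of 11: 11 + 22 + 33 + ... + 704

Factor out 11: = 11(1 + 2 + ... + 64) = 11 × n(n+1)/2
= 11 × 64×65/2
= 11 × 2080
= 22880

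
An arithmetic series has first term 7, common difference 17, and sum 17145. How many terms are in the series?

Using S = n/2 × [2a + (n-1)d]
17145 = n/2 × [2(7) + (n-1)(17)]
17145 = n/2 × [14 + 17n - 17]
34290 = n × [-3 + 17n]
17n² + (-3)n - 34290 = 0
Discriminant: Δ = (-3)² - 4(17)(-34290) = 9 + 2331720 = 2331729
√Δ = 1527
n = [-(-3) + √Δ] / (2·17) = (3 + 1527) / 34 = 1530 / 34 = 45
(The negative root is discarded since n must be a positive integer.)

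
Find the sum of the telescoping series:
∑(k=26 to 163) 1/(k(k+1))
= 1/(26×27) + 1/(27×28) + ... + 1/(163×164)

Partial fractions: 1/(k(k+1)) = 1/k - 1/(k+1)
The series telescopes:
= (1/26 - 1/27) + (1/27 - 1/28) + ... + (1/163 - 1/164)
= 1/26 - 1/164
= 69/2132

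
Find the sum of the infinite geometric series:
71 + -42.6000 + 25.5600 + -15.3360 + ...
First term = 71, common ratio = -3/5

For |r| < 1, S = a / (1 - r)
S = 71 / (1 - (-3/5))
S = 71 / (8/5)
S = 355/8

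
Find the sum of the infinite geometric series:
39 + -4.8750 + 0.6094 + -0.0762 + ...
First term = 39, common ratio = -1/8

For |r| < 1, S = a / (1 - r)
S = 39 / (1 - (-1/8))
S = 39 / (9/8)
S = 104/3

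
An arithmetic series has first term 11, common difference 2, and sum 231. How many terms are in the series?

Using S = n/2 × [2a + (n-1)d]
231 = n/2 × [2(11) + (n-1)(2)]
231 = n/2 × [22 + 2n - 2]
462 = n × [20 + 2n]
2n² + (20)n - 462 = 0
Discriminant: Δ = (20)² - 4(2)(-462) = 400 + 3696 = 4096
√Δ = 64
n = [-(20) + √Δ] / (2·2) = (-20 + 64) / 4 = 44 / 4 = 11
(The negative root is discarded since n must be a positive integer.)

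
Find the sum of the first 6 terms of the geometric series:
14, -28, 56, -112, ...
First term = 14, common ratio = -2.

Sₙ = a(1 - rⁿ) / (1 - r)
S_6 = 14(1 - (-2)^6) / (1 - (-2))
S_6 = 14(1 - 64) / (3)
S_6 = -294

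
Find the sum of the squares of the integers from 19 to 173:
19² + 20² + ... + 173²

Use ∑_{k=1}^{n} k² = n(n+1)(2n+1)/6, then subtract the first 18 terms.
∑_{k=1}^{173} k² = 173×174×347/6 = 1740899
∑_{k=1}^{18} k² = 18×19×37/6 = 2109
∑_{k=19}^{173} k² = 1740899 - 2109 = 1738790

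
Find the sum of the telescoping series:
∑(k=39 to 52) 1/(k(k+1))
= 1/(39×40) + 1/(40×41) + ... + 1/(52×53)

Partial fractions: 1/(k(k+1)) = 1/k - 1/(k+1)
The series telescopes:
= (1/39 - 1/40) + (1/40 - 1/41) + ... + (1/52 - 1/53)
= 1/39 - 1/53
= 14/2067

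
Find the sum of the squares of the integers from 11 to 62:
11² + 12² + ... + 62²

Use ∑_{k=1}^{n} k² = n(n+1)(2n+1)/6, then subtract the first 10 terms.
∑_{k=1}^{62} k² = 62×63×125/6 = 81375
∑_{k=1}^{10} k² = 10×11×21/6 = 385
∑_{k=11}^{62} k² = 81375 - 385 = 80990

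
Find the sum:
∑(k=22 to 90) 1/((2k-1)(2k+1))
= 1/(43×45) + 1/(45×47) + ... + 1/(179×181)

Partial fractions: 1/((2k-1)(2k+1)) = (1/2)[1/(2k-1) - 1/(2k+1)]
The series telescopes:
= (1/2)[1/43 - 1/181]
= 69/7783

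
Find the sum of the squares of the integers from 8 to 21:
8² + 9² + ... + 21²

Use ∑_{k=1}^{n} k² = n(n+1)(2n+1)/6, then subtract the first 7 terms.
∑_{k=1}^{21} k² = 21×22×43/6 = 3311
∑_{k=1}^{7} k² = 7×8×15/6 = 140
∑_{k=8}^{21} k² = 3311 - 140 = 3171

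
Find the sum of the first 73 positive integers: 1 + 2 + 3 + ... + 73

Formula: ∑k = n(n+1)/2
= 73×74/2
= 5402/2
= 2701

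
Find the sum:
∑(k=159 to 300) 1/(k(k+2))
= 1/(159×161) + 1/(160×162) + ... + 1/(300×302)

Partial fractions: 1/(k(k+2)) = (1/2)[1/k - 1/(k+2)]
Telescoping leaves the first two and last two terms:
= (1/2)[1/159 + 1/160 - 1/301 - 1/302]
= 6828709/2312546880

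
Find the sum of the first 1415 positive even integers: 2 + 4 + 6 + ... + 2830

Sum of first n even numbers = n(n+1)
= 1415×1416
= 2003640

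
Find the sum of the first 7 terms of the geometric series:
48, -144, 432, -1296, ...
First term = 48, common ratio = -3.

Sₙ = a(1 - rⁿ) / (1 - r)
S_7 = 48(1 - (-3)^7) / (1 - (-3))
S_7 = 48(1 - (-2187)) / (4)
S_7 = 26256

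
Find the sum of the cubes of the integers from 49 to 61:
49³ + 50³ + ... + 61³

Use ∑_{k=1}^{n} k³ = [n(n+1)/2]², then subtract the first 48 terms.
∑_{k=1}^{61} k³ = [61×62/2]² = 1891² = 3575881
∑_{k=1}^{48} k³ = [48×49/2]² = 1176² = 1382976
∑_{k=49}^{61} k³ = 3575881 - 1382976 = 2192905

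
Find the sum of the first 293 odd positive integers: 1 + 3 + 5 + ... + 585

Sum of first n odd numbers = n²
= 293²
= 85849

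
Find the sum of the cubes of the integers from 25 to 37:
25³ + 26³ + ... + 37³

Use ∑_{k=1}^{n} k³ = [n(n+1)/2]², then subtract the first 24 terms.
∑_{k=1}^{37} k³ = [37×38/2]² = 703² = 494209
∑_{k=1}^{24} k³ = [24×25/2]² = 300² = 90000
∑_{k=25}^{37} k³ = 494209 - 90000 = 404209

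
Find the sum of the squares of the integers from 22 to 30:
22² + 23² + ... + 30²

Use ∑_{k=1}^{n} k² = n(n+1)(2n+1)/6, then subtract the first 21 terms.
∑_{k=1}^{30} k² = 30×31×61/6 = 9455
∑_{k=1}^{21} k² = 21×22×43/6 = 3311
∑_{k=22}^{30} k² = 9455 - 3311 = 6144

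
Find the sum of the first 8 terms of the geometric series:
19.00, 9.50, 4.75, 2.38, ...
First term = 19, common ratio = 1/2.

Sₙ = a(1 - rⁿ) / (1 - r)
S_8 = 19(1 - (1/2)^8) / (1 - (1/2))
S_8 = 19(1 - (1/256)) / (1/2)
S_8 = 4845/128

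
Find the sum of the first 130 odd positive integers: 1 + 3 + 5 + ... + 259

Sum of first n odd numbers = n²
= 130²
= 16900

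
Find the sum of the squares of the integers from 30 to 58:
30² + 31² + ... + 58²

Use ∑_{k=1}^{n} k² = n(n+1)(2n+1)/6, then subtract the first 29 terms.
∑_{k=1}^{58} k² = 58×59×117/6 = 66729
∑_{k=1}^{29} k² = 29×30×59/6 = 8555
∑_{k=30}^{58} k² = 66729 - 8555 = 58174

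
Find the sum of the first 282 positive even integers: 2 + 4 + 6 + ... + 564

Sum of first n even numbers = n(n+1)
= 282×283
= 79806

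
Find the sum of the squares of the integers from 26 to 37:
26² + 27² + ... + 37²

Use ∑_{k=1}^{n} k² = n(n+1)(2n+1)/6, then subtract the first 25 terms.
∑_{k=1}^{37} k² = 37×38×75/6 = 17575
∑_{k=1}^{25} k² = 25×26×51/6 = 5525
∑_{k=26}^{37} k² = 17575 - 5525 = 12050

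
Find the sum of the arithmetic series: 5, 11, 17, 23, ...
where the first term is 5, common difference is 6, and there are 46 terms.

Sₙ = n/2 × (first + last)
Last term = a + (n-1)d = 5 + (46-1)×6 = 275
S_46 = 46/2 × (5 + 275)
S_46 = 46/2 × 280 = 6440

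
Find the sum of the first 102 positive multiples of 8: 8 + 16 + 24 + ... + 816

Factor out 8: = 8(1 + 2 + ... + 102) = 8 × n(n+1)/2
= 8 × 102×103/2
= 8 × 5253
= 42024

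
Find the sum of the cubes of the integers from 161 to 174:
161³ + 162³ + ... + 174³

Use ∑_{k=1}^{n} k³ = [n(n+1)/2]², then subtract the first 160 terms.
∑_{k=1}^{174} k³ = [174×175/2]² = 15225² = 231800625
∑_{k=1}^{160} k³ = [160×161/2]² = 12880² = 165894400
∑_{k=161}^{174} k³ = 231800625 - 165894400 = 65906225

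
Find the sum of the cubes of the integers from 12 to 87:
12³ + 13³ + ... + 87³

Use ∑_{k=1}^{n} k³ = [n(n+1)/2]², then subtract the first 11 terms.
∑_{k=1}^{87} k³ = [87×88/2]² = 3828² = 14653584
∑_{k=1}^{11} k³ = [11×12/2]² = 66² = 4356
∑_{k=12}^{87} k³ = 14653584 - 4356 = 14649228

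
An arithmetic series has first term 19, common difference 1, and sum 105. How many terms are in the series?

Using S = n/2 × [2a + (n-1)d]
105 = n/2 × [2(19) + (n-1)(1)]
105 = n/2 × [38 + 1n - 1]
210 = n × [37 + 1n]
1n² + (37)n - 210 = 0
Discriminant: Δ = (37)² - 4(1)(-210) = 1369 + 840 = 2209
√Δ = 47
n = [-(37) + √Δ] / (2·1) = (-37 + 47) / 2 = 10 / 2 = 5
(The negative root is discarded since n must be a positive integer.)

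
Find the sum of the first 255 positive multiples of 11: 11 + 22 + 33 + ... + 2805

Factor out 11: = 11(1 + 2 + ... + 255) = 11 × n(n+1)/2
= 11 × 255×256/2
= 11 × 32640
= 359040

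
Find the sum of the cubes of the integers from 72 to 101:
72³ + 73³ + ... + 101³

Use ∑_{k=1}^{n} k³ = [n(n+1)/2]², then subtract the first 71 terms.
∑_{k=1}^{101} k³ = [101×102/2]² = 5151² = 26532801
∑_{k=1}^{71} k³ = [71×72/2]² = 2556² = 6533136
∑_{k=72}^{101} k³ = 26532801 - 6533136 = 19999665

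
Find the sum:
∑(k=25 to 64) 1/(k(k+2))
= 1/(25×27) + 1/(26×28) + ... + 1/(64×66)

Partial fractions: 1/(k(k+2)) = (1/2)[1/k - 1/(k+2)]
Telescoping leaves the first two and last two terms:
= (1/2)[1/25 + 1/26 - 1/65 - 1/66]
= 257/10725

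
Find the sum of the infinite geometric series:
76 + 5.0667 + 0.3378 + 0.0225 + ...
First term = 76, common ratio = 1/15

For |r| < 1, S = a / (1 - r)
S = 76 / (1 - (1/15))
S = 76 / (14/15)
S = 570/7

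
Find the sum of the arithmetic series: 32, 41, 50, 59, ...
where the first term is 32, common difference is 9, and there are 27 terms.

Sₙ = n/2 × (first + last)
Last term = a + (n-1)d = 32 + (27-1)×9 = 266
S_27 = 27/2 × (32 + 266)
S_27 = 27/2 × 298 = 4023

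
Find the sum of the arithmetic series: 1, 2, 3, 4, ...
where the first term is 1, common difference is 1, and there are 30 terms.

Sₙ = n/2 × (first + last)
Last term = a + (n-1)d = 1 + (30-1)×1 = 30
S_30 = 30/2 × (1 + 30)
S_30 = 30/2 × 31 = 465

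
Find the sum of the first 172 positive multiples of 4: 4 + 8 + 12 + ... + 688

Factor out 4: = 4(1 + 2 + ... + 172) = 4 × n(n+1)/2
= 4 × 172×173/2
= 4 × 14878
= 59512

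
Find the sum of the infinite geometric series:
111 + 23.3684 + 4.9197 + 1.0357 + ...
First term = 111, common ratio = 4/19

For |r| < 1, S = a / (1 - r)
S = 111 / (1 - (4/19))
S = 111 / (15/19)
S = 703/5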